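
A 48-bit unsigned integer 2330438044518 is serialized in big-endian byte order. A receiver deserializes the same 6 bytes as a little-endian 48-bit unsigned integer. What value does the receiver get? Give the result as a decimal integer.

112751189433858

2330438044518 in 48-bit hexadecimal is 0x021E98EE8B66.
Stored big-endian, the bytes at ascending addresses are 02 1E 98 EE 8B 66.
Read back as little-endian, the first byte is least significant, giving 0x668BEE981E02.
0x668BEE981E02 = 112751189433858.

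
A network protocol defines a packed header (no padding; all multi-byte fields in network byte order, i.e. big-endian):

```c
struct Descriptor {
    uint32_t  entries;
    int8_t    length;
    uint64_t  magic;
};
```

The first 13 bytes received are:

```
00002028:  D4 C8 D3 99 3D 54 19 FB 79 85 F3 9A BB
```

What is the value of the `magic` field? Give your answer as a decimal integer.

6060151272960662203

`magic` follows `entries` (4 B), `length` (1 B), so it starts at offset 4 + 1 = 5 and occupies 8 bytes.
Bytes at offsets 5..12: 54 19 FB 79 85 F3 9A BB.
In big-endian order the high byte comes first in memory.
The bytes are already most-significant first: 0x5419FB7985F39ABB.
0x5419FB7985F39ABB = 6060151272960662203.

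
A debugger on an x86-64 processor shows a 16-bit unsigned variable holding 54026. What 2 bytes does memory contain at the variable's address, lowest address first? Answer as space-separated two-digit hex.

0A D3

54026 in hexadecimal, padded to 16 bits, is 0xD30A.
Split into bytes (most-significant first): D3 0A.
Little-endian: lowest address holds the least-significant byte.
So at ascending addresses the bytes are 0A D3.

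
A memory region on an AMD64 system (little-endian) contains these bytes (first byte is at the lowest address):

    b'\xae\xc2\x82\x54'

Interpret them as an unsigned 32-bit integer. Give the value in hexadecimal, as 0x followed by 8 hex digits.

In little-endian order the low byte comes first in memory.
Reassemble most-significant byte first: 54 82 C2 AE → 0x5482C2AE.

0x5482C2AE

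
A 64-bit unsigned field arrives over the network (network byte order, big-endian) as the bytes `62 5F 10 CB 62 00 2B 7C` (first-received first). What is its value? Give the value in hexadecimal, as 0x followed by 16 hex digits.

0x625F10CB62002B7C

In big-endian order the high byte comes first in memory.
The bytes are already most-significant first: 0x625F10CB62002B7C.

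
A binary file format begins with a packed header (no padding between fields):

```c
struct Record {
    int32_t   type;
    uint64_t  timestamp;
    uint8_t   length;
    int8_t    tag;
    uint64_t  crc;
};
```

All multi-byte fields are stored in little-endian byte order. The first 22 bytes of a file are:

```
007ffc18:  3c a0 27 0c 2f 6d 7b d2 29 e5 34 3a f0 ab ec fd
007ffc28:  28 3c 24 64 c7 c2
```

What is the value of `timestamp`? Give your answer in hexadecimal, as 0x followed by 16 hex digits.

`timestamp` follows `type` (4 bytes), so it starts at byte offset 4 and occupies 8 bytes.
Bytes at offsets 4..11: 2F 6D 7B D2 29 E5 34 3A.
In little-endian order the low byte comes first in memory.
Reassemble most-significant byte first: 3A 34 E5 29 D2 7B 6D 2F → 0x3A34E529D27B6D2F.

0x3A34E529D27B6D2F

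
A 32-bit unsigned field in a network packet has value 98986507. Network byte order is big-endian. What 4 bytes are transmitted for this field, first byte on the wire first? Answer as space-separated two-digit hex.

05 E6 6A 0B

98986507 in hexadecimal, padded to 32 bits, is 0x05E66A0B.
Split into bytes (most-significant first): 05 E6 6A 0B.
Big-endian stores the most-significant byte at the lowest address.
So the memory order matches the most-significant-first order: 05 E6 6A 0B.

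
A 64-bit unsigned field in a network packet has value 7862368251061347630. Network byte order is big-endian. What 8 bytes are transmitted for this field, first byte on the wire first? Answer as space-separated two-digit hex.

6D 1C BE 44 89 D2 25 2E

7862368251061347630 in hexadecimal, padded to 64 bits, is 0x6D1CBE4489D2252E.
Split into bytes (most-significant first): 6D 1C BE 44 89 D2 25 2E.
In big-endian order the high byte comes first in memory.
So the memory order matches the most-significant-first order: 6D 1C BE 44 89 D2 25 2E.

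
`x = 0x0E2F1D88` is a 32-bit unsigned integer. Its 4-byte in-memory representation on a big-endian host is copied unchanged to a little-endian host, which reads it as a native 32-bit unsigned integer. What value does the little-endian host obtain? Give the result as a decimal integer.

Stored big-endian, the bytes at ascending addresses are 0E 2F 1D 88.
Read back as little-endian, the first byte is least significant, giving 0x881D2F0E.
0x881D2F0E = 2283613966.

2283613966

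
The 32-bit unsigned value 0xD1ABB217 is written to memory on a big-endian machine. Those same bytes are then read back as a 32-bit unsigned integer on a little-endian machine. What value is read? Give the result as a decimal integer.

Stored big-endian, the bytes at ascending addresses are D1 AB B2 17.
Read back as little-endian, the first byte is least significant, giving 0x17B2ABD1.
0x17B2ABD1 = 397585361.

397585361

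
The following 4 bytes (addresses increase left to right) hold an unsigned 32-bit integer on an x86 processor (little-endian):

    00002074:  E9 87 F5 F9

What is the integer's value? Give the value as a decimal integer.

Little-endian stores the least-significant byte at the lowest address.
Reassemble most-significant byte first: F9 F5 87 E9 → 0xF9F587E9.
0xF9F587E9 = 4193617897.

4193617897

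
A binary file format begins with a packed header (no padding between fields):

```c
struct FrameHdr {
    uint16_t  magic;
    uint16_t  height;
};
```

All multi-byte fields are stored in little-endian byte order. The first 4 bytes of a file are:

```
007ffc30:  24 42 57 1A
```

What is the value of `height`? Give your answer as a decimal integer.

`height` follows `magic` (2 bytes), so it starts at byte offset 2 and occupies 2 bytes.
Bytes at offsets 2..3: 57 1A.
Little-endian: lowest address holds the least-significant byte.
Reassemble most-significant byte first: 1A 57 → 0x1A57.
0x1A57 = 6743.

6743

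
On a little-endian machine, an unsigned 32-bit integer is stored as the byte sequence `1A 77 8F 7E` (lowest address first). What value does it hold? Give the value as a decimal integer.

2123331354

In little-endian order the low byte comes first in memory.
Reassemble most-significant byte first: 7E 8F 77 1A → 0x7E8F771A.
0x7E8F771A = 2123331354.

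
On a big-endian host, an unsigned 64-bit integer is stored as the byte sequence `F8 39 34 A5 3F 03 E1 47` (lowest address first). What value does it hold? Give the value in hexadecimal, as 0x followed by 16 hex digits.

0xF83934A53F03E147

Big-endian: lowest address holds the most-significant byte.
The bytes are already most-significant first: 0xF83934A53F03E147.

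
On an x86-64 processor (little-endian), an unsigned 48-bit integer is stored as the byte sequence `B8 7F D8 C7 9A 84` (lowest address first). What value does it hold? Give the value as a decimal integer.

Little-endian stores the least-significant byte at the lowest address.
Reassemble most-significant byte first: 84 9A C7 D8 7F B8 → 0x849AC7D87FB8.
0x849AC7D87FB8 = 145800312684472.

145800312684472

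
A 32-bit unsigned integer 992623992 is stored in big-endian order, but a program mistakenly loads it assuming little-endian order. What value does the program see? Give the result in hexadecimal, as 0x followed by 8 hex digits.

992623992 in 32-bit hexadecimal is 0x3B2A3D78.
Stored big-endian, the bytes at ascending addresses are 3B 2A 3D 78.
Read back as little-endian, the first byte is least significant, giving 0x783D2A3B.

0x783D2A3B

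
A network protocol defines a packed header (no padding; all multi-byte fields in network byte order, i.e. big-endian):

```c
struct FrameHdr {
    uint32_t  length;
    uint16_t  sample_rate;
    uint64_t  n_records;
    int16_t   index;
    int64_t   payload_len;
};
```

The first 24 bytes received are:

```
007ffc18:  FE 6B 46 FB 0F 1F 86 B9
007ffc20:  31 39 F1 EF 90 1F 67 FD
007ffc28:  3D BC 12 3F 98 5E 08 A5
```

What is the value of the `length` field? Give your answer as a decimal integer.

4268443387

`length` is the first field, at byte offset 0, occupying 4 bytes.
Bytes at offsets 0..3: FE 6B 46 FB.
Big-endian stores the most-significant byte at the lowest address.
The bytes are already most-significant first: 0xFE6B46FB.
0xFE6B46FB = 4268443387.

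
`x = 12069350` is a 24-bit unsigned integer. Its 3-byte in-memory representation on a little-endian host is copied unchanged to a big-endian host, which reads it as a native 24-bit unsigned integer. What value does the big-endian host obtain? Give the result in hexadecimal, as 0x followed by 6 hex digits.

12069350 in 24-bit hexadecimal is 0xB829E6.
Stored little-endian, the bytes at ascending addresses are E6 29 B8.
Read back as big-endian, the last byte is least significant, giving 0xE629B8.

0xE629B8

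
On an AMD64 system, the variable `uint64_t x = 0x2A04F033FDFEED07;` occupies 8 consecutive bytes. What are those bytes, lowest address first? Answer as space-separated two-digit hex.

07 ED FE FD 33 F0 04 2A

Split into bytes (most-significant first): 2A 04 F0 33 FD FE ED 07.
Little-endian: lowest address holds the least-significant byte.
So at ascending addresses the bytes are 07 ED FE FD 33 F0 04 2A.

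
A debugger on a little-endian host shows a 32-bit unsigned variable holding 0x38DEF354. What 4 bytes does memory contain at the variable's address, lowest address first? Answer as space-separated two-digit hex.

54 F3 DE 38

Split into bytes (most-significant first): 38 DE F3 54.
In little-endian order the low byte comes first in memory.
So at ascending addresses the bytes are 54 F3 DE 38.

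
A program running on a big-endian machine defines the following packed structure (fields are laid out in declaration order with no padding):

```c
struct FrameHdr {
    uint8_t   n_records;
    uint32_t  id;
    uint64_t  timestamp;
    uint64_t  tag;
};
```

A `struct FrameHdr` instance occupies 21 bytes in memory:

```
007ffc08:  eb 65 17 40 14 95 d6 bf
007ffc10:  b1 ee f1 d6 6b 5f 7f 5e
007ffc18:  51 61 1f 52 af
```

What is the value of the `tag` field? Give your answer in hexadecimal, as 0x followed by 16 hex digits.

`tag` follows `n_records` (1 B), `id` (4 B), `timestamp` (8 B), so it starts at offset 1 + 4 + 8 = 13 and occupies 8 bytes.
Bytes at offsets 13..20: 5F 7F 5E 51 61 1F 52 AF.
Big-endian stores the most-significant byte at the lowest address.
The bytes are already most-significant first: 0x5F7F5E51611F52AF.

0x5F7F5E51611F52AF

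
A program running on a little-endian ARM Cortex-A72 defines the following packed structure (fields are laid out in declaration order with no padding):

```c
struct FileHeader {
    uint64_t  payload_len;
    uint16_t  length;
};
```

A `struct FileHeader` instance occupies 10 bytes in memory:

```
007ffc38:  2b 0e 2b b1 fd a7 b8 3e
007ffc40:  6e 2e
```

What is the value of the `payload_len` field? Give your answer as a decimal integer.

4519546934107246123

`payload_len` is the first field, at byte offset 0, occupying 8 bytes.
Bytes at offsets 0..7: 2B 0E 2B B1 FD A7 B8 3E.
In little-endian order the low byte comes first in memory.
Reassemble most-significant byte first: 3E B8 A7 FD B1 2B 0E 2B → 0x3EB8A7FDB12B0E2B.
0x3EB8A7FDB12B0E2B = 4519546934107246123.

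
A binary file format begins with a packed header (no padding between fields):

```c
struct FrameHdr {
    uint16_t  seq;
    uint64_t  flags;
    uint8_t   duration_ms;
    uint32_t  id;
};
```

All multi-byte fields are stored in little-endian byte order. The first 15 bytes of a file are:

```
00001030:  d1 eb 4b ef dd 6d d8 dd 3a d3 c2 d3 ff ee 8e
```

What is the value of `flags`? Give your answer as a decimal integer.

15220721812277948235

`flags` follows `seq` (2 bytes), so it starts at byte offset 2 and occupies 8 bytes.
Bytes at offsets 2..9: 4B EF DD 6D D8 DD 3A D3.
Little-endian stores the least-significant byte at the lowest address.
Reassemble most-significant byte first: D3 3A DD D8 6D DD EF 4B → 0xD33ADDD86DDDEF4B.
0xD33ADDD86DDDEF4B = 15220721812277948235.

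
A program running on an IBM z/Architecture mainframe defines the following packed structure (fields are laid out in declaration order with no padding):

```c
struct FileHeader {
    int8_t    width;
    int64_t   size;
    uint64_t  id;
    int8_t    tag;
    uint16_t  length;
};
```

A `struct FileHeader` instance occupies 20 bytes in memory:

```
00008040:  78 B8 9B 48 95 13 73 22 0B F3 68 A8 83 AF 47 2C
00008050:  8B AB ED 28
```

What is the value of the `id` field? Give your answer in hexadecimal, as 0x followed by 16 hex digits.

`id` follows `width` (1 B), `size` (8 B), so it starts at offset 1 + 8 = 9 and occupies 8 bytes.
Bytes at offsets 9..16: F3 68 A8 83 AF 47 2C 8B.
In big-endian order the high byte comes first in memory.
The bytes are already most-significant first: 0xF368A883AF472C8B.

0xF368A883AF472C8B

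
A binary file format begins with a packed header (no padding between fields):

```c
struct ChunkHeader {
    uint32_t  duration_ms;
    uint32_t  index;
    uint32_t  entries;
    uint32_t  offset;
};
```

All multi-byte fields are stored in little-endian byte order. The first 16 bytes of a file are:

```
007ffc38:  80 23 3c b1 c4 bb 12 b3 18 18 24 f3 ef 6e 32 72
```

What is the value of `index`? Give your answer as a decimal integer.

3004349380

`index` follows `duration_ms` (4 bytes), so it starts at byte offset 4 and occupies 4 bytes.
Bytes at offsets 4..7: C4 BB 12 B3.
In little-endian order the low byte comes first in memory.
Reassemble most-significant byte first: B3 12 BB C4 → 0xB312BBC4.
0xB312BBC4 = 3004349380.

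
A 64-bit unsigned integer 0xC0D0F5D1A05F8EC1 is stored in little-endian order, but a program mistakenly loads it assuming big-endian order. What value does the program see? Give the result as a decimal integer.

Stored little-endian, the bytes at ascending addresses are C1 8E 5F A0 D1 F5 D0 C0.
Read back as big-endian, the last byte is least significant, giving 0xC18E5FA0D1F5D0C0.
0xC18E5FA0D1F5D0C0 = 13947190240334958784.

13947190240334958784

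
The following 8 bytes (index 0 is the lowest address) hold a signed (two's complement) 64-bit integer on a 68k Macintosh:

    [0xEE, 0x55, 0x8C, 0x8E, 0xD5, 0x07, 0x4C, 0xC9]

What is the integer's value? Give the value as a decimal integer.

-1272956774575026999

Big-endian stores the most-significant byte at the lowest address.
The bytes are already most-significant first: 0xEE558C8ED5074CC9.
Top bit is set, so as a signed 64-bit value this is 0xEE558C8ED5074CC9 − 2^64 = -1272956774575026999.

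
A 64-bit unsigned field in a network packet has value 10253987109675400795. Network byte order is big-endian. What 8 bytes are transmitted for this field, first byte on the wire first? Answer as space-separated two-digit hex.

10253987109675400795 in hexadecimal, padded to 64 bits, is 0x8E4D7AF2C3A2FE5B.
Split into bytes (most-significant first): 8E 4D 7A F2 C3 A2 FE 5B.
Big-endian: lowest address holds the most-significant byte.
So the memory order matches the most-significant-first order: 8E 4D 7A F2 C3 A2 FE 5B.

8E 4D 7A F2 C3 A2 FE 5B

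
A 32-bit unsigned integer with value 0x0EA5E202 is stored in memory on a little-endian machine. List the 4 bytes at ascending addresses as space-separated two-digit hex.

Split into bytes (most-significant first): 0E A5 E2 02.
In little-endian order the low byte comes first in memory.
So at ascending addresses the bytes are 02 E2 A5 0E.

02 E2 A5 0E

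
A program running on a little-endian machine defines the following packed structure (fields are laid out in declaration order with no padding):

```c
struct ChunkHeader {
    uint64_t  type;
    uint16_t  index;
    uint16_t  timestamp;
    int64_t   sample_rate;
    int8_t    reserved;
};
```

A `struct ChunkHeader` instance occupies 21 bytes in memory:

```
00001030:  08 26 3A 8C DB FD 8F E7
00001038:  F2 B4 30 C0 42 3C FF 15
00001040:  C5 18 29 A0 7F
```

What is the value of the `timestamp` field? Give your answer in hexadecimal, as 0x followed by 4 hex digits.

`timestamp` follows `type` (8 B), `index` (2 B), so it starts at offset 8 + 2 = 10 and occupies 2 bytes.
Bytes at offsets 10..11: 30 C0.
Little-endian stores the least-significant byte at the lowest address.
Reassemble most-significant byte first: C0 30 → 0xC030.

0xC030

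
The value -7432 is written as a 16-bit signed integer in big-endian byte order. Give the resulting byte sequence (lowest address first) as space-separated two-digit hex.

E2 F8

Two's complement of -7432 in 16 bits: 7432 = 0x1D08; invert → 0xE2F7; add 1 → 0xE2F8.
Split into bytes (most-significant first): E2 F8.
Big-endian stores the most-significant byte at the lowest address.
So the memory order matches the most-significant-first order: E2 F8.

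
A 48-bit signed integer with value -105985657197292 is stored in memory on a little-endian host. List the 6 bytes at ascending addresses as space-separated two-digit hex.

Two's complement of -105985657197292 in 48 bits: 105985657197292 = 0x6064B572D2EC; invert → 0x9F9B4A8D2D13; add 1 → 0x9F9B4A8D2D14.
Split into bytes (most-significant first): 9F 9B 4A 8D 2D 14.
In little-endian order the low byte comes first in memory.
So at ascending addresses the bytes are 14 2D 8D 4A 9B 9F.

14 2D 8D 4A 9B 9F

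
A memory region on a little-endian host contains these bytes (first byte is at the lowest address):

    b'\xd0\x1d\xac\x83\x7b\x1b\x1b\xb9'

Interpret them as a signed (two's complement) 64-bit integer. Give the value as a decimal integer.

-5108459135017673264

Little-endian: lowest address holds the least-significant byte.
Reassemble most-significant byte first: B9 1B 1B 7B 83 AC 1D D0 → 0xB91B1B7B83AC1DD0.
Top bit is set, so as a signed 64-bit value this is 0xB91B1B7B83AC1DD0 − 2^64 = -5108459135017673264.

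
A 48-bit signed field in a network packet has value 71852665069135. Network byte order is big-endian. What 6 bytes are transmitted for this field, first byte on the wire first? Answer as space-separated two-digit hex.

71852665069135 in hexadecimal, padded to 48 bits, is 0x41598093DE4F.
Split into bytes (most-significant first): 41 59 80 93 DE 4F.
In big-endian order the high byte comes first in memory.
So the memory order matches the most-significant-first order: 41 59 80 93 DE 4F.

41 59 80 93 DE 4F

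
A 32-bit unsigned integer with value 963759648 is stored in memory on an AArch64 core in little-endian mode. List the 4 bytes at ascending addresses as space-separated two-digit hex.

963759648 in hexadecimal, padded to 32 bits, is 0x3971CE20.
Split into bytes (most-significant first): 39 71 CE 20.
Little-endian stores the least-significant byte at the lowest address.
So at ascending addresses the bytes are 20 CE 71 39.

20 CE 71 39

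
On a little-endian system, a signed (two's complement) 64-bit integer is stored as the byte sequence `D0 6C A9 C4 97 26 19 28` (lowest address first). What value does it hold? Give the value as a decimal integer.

In little-endian order the low byte comes first in memory.
Reassemble most-significant byte first: 28 19 26 97 C4 A9 6C D0 → 0x28192697C4A96CD0.
0x28192697C4A96CD0 = 2889383069216238800.

2889383069216238800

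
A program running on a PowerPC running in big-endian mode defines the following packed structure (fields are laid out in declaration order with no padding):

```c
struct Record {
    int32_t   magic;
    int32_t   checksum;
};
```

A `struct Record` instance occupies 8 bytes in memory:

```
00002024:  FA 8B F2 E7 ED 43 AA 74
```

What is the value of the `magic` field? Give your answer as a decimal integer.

`magic` is the first field, at byte offset 0, occupying 4 bytes.
Bytes at offsets 0..3: FA 8B F2 E7.
In big-endian order the high byte comes first in memory.
The bytes are already most-significant first: 0xFA8BF2E7.
Top bit is set, so as a signed 32-bit value this is 0xFA8BF2E7 − 2^32 = -91491609.

-91491609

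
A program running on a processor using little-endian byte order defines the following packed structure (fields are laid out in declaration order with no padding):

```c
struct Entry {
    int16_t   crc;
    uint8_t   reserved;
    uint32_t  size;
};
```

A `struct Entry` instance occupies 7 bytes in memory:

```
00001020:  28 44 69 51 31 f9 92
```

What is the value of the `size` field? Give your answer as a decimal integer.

2465804625

`size` follows `crc` (2 B), `reserved` (1 B), so it starts at offset 2 + 1 = 3 and occupies 4 bytes.
Bytes at offsets 3..6: 51 31 F9 92.
Little-endian: lowest address holds the least-significant byte.
Reassemble most-significant byte first: 92 F9 31 51 → 0x92F93151.
0x92F93151 = 2465804625.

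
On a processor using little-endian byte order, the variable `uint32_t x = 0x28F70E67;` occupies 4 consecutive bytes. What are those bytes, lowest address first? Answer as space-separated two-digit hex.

67 0E F7 28

Split into bytes (most-significant first): 28 F7 0E 67.
Little-endian: lowest address holds the least-significant byte.
So at ascending addresses the bytes are 67 0E F7 28.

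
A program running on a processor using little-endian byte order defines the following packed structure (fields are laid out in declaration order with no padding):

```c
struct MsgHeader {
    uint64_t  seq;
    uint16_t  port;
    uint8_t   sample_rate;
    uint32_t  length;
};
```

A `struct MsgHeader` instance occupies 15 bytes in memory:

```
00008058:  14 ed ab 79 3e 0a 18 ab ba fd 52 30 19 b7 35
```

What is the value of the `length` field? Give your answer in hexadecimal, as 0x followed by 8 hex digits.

`length` follows `seq` (8 B), `port` (2 B), `sample_rate` (1 B), so it starts at offset 8 + 2 + 1 = 11 and occupies 4 bytes.
Bytes at offsets 11..14: 30 19 B7 35.
Little-endian: lowest address holds the least-significant byte.
Reassemble most-significant byte first: 35 B7 19 30 → 0x35B71930.

0x35B71930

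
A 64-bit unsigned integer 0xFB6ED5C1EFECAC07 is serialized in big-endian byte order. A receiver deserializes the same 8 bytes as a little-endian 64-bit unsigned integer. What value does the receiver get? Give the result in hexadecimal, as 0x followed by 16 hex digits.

Stored big-endian, the bytes at ascending addresses are FB 6E D5 C1 EF EC AC 07.
Read back as little-endian, the first byte is least significant, giving 0x07ACECEFC1D56EFB.

0x07ACECEFC1D56EFB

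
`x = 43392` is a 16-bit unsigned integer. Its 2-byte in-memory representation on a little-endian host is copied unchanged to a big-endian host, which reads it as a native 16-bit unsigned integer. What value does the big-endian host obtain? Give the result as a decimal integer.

43392 in 16-bit hexadecimal is 0xA980.
Stored little-endian, the bytes at ascending addresses are 80 A9.
Read back as big-endian, the last byte is least significant, giving 0x80A9.
0x80A9 = 32937.

32937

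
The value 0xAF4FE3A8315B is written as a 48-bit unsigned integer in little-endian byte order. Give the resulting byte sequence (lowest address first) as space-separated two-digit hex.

5B 31 A8 E3 4F AF

Split into bytes (most-significant first): AF 4F E3 A8 31 5B.
In little-endian order the low byte comes first in memory.
So at ascending addresses the bytes are 5B 31 A8 E3 4F AF.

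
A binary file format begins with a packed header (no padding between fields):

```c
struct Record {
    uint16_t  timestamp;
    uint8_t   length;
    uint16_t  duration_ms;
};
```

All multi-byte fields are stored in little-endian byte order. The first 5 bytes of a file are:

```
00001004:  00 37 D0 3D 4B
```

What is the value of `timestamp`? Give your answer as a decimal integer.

14080

`timestamp` is the first field, at byte offset 0, occupying 2 bytes.
Bytes at offsets 0..1: 00 37.
In little-endian order the low byte comes first in memory.
Reassemble most-significant byte first: 37 00 → 0x3700.
0x3700 = 14080.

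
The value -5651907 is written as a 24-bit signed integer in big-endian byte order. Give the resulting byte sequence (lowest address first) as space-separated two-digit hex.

Two's complement of -5651907 in 24 bits: 5651907 = 0x563DC3; invert → 0xA9C23C; add 1 → 0xA9C23D.
Split into bytes (most-significant first): A9 C2 3D.
Big-endian: lowest address holds the most-significant byte.
So the memory order matches the most-significant-first order: A9 C2 3D.

A9 C2 3D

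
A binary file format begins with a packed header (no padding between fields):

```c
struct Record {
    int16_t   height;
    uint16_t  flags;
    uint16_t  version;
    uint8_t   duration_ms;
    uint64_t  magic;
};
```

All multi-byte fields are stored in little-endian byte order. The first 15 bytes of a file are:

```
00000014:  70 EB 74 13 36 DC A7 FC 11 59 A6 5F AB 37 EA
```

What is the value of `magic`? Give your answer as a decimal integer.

`magic` follows `height` (2 B), `flags` (2 B), `version` (2 B), `duration_ms` (1 B), so it starts at offset 2 + 2 + 2 + 1 = 7 and occupies 8 bytes.
Bytes at offsets 7..14: FC 11 59 A6 5F AB 37 EA.
Little-endian stores the least-significant byte at the lowest address.
Reassemble most-significant byte first: EA 37 AB 5F A6 59 11 FC → 0xEA37AB5FA65911FC.
0xEA37AB5FA65911FC = 16877146555895321084.

16877146555895321084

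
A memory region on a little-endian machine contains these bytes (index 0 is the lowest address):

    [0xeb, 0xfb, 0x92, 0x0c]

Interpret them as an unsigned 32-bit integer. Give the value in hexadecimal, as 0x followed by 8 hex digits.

Little-endian stores the least-significant byte at the lowest address.
Reassemble most-significant byte first: 0C 92 FB EB → 0x0C92FBEB.

0x0C92FBEB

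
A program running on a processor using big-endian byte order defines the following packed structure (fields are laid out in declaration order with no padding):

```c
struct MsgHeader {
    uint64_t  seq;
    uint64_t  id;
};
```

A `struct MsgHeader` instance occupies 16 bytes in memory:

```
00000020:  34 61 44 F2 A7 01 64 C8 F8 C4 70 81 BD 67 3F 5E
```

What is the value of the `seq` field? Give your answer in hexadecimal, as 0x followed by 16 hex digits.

0x346144F2A70164C8

`seq` is the first field, at byte offset 0, occupying 8 bytes.
Bytes at offsets 0..7: 34 61 44 F2 A7 01 64 C8.
Big-endian stores the most-significant byte at the lowest address.
The bytes are already most-significant first: 0x346144F2A70164C8.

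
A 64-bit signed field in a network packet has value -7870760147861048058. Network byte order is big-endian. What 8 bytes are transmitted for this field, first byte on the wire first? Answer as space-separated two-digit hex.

92 C5 71 58 BA 70 F5 06

Two's complement of -7870760147861048058 in 64 bits: 7870760147861048058 = 0x6D3A8EA7458F0AFA; invert → 0x92C57158BA70F505; add 1 → 0x92C57158BA70F506.
Split into bytes (most-significant first): 92 C5 71 58 BA 70 F5 06.
In big-endian order the high byte comes first in memory.
So the memory order matches the most-significant-first order: 92 C5 71 58 BA 70 F5 06.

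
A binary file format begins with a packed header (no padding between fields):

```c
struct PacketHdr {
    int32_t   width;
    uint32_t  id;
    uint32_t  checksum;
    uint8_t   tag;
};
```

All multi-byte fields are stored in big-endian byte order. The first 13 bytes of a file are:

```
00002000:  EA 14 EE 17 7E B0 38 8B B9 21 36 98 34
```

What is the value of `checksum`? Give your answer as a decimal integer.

`checksum` follows `width` (4 B), `id` (4 B), so it starts at offset 4 + 4 = 8 and occupies 4 bytes.
Bytes at offsets 8..11: B9 21 36 98.
Big-endian stores the most-significant byte at the lowest address.
The bytes are already most-significant first: 0xB9213698.
0xB9213698 = 3105961624.

3105961624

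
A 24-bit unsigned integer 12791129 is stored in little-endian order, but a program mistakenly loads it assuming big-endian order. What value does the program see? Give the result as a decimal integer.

12791129 in 24-bit hexadecimal is 0xC32D59.
Stored little-endian, the bytes at ascending addresses are 59 2D C3.
Read back as big-endian, the last byte is least significant, giving 0x592DC3.
0x592DC3 = 5844419.

5844419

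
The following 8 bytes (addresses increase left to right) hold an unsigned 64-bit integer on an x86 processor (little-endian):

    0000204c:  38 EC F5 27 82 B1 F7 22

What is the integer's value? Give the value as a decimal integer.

2519677689111374904

In little-endian order the low byte comes first in memory.
Reassemble most-significant byte first: 22 F7 B1 82 27 F5 EC 38 → 0x22F7B18227F5EC38.
0x22F7B18227F5EC38 = 2519677689111374904.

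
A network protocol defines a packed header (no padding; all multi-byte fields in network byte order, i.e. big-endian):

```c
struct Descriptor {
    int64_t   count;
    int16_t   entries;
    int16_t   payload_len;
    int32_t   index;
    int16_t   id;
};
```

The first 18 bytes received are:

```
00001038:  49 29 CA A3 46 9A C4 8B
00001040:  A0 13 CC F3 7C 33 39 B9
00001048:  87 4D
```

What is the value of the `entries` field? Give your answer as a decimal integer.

`entries` follows `count` (8 bytes), so it starts at byte offset 8 and occupies 2 bytes.
Bytes at offsets 8..9: A0 13.
Big-endian stores the most-significant byte at the lowest address.
The bytes are already most-significant first: 0xA013.
Top bit is set, so as a signed 16-bit value this is 0xA013 − 2^16 = -24557.

-24557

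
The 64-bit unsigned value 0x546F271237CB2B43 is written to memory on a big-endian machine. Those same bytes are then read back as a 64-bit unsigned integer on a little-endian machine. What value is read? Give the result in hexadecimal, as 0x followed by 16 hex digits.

0x432BCB3712276F54

Stored big-endian, the bytes at ascending addresses are 54 6F 27 12 37 CB 2B 43.
Read back as little-endian, the first byte is least significant, giving 0x432BCB3712276F54.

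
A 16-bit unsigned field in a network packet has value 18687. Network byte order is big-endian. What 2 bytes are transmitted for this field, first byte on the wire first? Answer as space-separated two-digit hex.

18687 in hexadecimal, padded to 16 bits, is 0x48FF.
Split into bytes (most-significant first): 48 FF.
Big-endian stores the most-significant byte at the lowest address.
So the memory order matches the most-significant-first order: 48 FF.

48 FF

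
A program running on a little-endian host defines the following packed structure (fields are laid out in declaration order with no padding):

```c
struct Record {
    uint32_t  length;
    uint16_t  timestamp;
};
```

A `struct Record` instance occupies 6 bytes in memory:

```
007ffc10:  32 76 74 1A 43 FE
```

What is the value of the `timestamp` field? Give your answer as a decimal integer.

65091

`timestamp` follows `length` (4 bytes), so it starts at byte offset 4 and occupies 2 bytes.
Bytes at offsets 4..5: 43 FE.
Little-endian stores the least-significant byte at the lowest address.
Reassemble most-significant byte first: FE 43 → 0xFE43.
0xFE43 = 65091.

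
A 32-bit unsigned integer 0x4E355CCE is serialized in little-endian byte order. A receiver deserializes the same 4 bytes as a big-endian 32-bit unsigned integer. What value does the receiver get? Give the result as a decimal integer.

3462149454

Stored little-endian, the bytes at ascending addresses are CE 5C 35 4E.
Read back as big-endian, the last byte is least significant, giving 0xCE5C354E.
0xCE5C354E = 3462149454.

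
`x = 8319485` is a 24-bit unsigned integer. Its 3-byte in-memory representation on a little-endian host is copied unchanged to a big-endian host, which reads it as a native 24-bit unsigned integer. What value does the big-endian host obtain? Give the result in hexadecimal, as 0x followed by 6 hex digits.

8319485 in 24-bit hexadecimal is 0x7EF1FD.
Stored little-endian, the bytes at ascending addresses are FD F1 7E.
Read back as big-endian, the last byte is least significant, giving 0xFDF17E.

0xFDF17E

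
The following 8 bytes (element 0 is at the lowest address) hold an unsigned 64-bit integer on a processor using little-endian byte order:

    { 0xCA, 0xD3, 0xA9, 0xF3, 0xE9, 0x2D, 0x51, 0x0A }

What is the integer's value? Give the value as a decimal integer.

743425896331465674

In little-endian order the low byte comes first in memory.
Reassemble most-significant byte first: 0A 51 2D E9 F3 A9 D3 CA → 0x0A512DE9F3A9D3CA.
0x0A512DE9F3A9D3CA = 743425896331465674.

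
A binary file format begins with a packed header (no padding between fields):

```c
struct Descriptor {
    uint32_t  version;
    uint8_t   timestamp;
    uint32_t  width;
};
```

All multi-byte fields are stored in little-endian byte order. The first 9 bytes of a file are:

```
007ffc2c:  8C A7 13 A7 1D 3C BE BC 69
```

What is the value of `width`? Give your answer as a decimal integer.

`width` follows `version` (4 B), `timestamp` (1 B), so it starts at offset 4 + 1 = 5 and occupies 4 bytes.
Bytes at offsets 5..8: 3C BE BC 69.
In little-endian order the low byte comes first in memory.
Reassemble most-significant byte first: 69 BC BE 3C → 0x69BCBE3C.
0x69BCBE3C = 1773977148.

1773977148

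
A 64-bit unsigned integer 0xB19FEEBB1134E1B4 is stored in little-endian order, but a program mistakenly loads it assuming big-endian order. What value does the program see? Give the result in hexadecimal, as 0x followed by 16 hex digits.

Stored little-endian, the bytes at ascending addresses are B4 E1 34 11 BB EE 9F B1.
Read back as big-endian, the last byte is least significant, giving 0xB4E13411BBEE9FB1.

0xB4E13411BBEE9FB1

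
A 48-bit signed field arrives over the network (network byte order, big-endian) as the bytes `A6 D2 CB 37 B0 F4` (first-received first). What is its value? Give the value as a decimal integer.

-98050693943052

In big-endian order the high byte comes first in memory.
The bytes are already most-significant first: 0xA6D2CB37B0F4.
Top bit is set, so as a signed 48-bit value this is 0xA6D2CB37B0F4 − 2^48 = -98050693943052.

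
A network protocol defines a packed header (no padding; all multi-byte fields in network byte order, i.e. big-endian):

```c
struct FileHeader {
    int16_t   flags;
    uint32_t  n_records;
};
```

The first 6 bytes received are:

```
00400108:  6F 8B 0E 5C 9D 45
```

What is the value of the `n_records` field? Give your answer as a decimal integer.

240950597

`n_records` follows `flags` (2 bytes), so it starts at byte offset 2 and occupies 4 bytes.
Bytes at offsets 2..5: 0E 5C 9D 45.
Big-endian stores the most-significant byte at the lowest address.
The bytes are already most-significant first: 0x0E5C9D45.
0x0E5C9D45 = 240950597.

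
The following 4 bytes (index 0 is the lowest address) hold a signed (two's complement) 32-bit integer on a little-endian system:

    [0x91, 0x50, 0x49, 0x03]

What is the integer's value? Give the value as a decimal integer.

Little-endian: lowest address holds the least-significant byte.
Reassemble most-significant byte first: 03 49 50 91 → 0x03495091.
0x03495091 = 55136401.

55136401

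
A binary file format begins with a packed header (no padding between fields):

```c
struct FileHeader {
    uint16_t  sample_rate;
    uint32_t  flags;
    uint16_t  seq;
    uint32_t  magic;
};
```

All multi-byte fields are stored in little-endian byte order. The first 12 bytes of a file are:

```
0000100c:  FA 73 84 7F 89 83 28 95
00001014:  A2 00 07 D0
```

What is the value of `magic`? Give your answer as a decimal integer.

3490119842

`magic` follows `sample_rate` (2 B), `flags` (4 B), `seq` (2 B), so it starts at offset 2 + 4 + 2 = 8 and occupies 4 bytes.
Bytes at offsets 8..11: A2 00 07 D0.
Little-endian stores the least-significant byte at the lowest address.
Reassemble most-significant byte first: D0 07 00 A2 → 0xD00700A2.
0xD00700A2 = 3490119842.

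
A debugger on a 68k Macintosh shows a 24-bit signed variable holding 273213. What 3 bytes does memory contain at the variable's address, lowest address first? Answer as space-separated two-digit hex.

04 2B 3D

273213 in hexadecimal, padded to 24 bits, is 0x042B3D.
Split into bytes (most-significant first): 04 2B 3D.
Big-endian: lowest address holds the most-significant byte.
So the memory order matches the most-significant-first order: 04 2B 3D.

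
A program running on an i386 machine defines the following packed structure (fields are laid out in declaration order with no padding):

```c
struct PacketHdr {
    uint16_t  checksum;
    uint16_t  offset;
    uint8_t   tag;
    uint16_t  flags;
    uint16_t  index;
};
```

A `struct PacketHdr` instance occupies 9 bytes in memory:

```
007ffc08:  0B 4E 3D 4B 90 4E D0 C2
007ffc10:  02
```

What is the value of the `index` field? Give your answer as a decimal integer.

706

`index` follows `checksum` (2 B), `offset` (2 B), `tag` (1 B), `flags` (2 B), so it starts at offset 2 + 2 + 1 + 2 = 7 and occupies 2 bytes.
Bytes at offsets 7..8: C2 02.
Little-endian stores the least-significant byte at the lowest address.
Reassemble most-significant byte first: 02 C2 → 0x02C2.
0x02C2 = 706.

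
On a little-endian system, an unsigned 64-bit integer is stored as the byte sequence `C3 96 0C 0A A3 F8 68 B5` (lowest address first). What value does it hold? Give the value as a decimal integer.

13071971297574819523

In little-endian order the low byte comes first in memory.
Reassemble most-significant byte first: B5 68 F8 A3 0A 0C 96 C3 → 0xB568F8A30A0C96C3.
0xB568F8A30A0C96C3 = 13071971297574819523.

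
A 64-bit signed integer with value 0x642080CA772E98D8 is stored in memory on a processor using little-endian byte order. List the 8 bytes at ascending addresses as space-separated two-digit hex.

D8 98 2E 77 CA 80 20 64

Split into bytes (most-significant first): 64 20 80 CA 77 2E 98 D8.
In little-endian order the low byte comes first in memory.
So at ascending addresses the bytes are D8 98 2E 77 CA 80 20 64.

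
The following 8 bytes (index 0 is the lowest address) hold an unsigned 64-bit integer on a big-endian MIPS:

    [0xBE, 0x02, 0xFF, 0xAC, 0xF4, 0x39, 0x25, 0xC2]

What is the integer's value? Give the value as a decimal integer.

Big-endian stores the most-significant byte at the lowest address.
The bytes are already most-significant first: 0xBE02FFACF43925C2.
0xBE02FFACF43925C2 = 13691786935456572866.

13691786935456572866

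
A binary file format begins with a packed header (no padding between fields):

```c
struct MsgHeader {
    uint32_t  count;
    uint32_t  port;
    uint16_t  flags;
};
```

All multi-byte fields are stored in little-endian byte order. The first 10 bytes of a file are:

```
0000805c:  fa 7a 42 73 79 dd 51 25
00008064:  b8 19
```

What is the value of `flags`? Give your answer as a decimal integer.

`flags` follows `count` (4 B), `port` (4 B), so it starts at offset 4 + 4 = 8 and occupies 2 bytes.
Bytes at offsets 8..9: B8 19.
In little-endian order the low byte comes first in memory.
Reassemble most-significant byte first: 19 B8 → 0x19B8.
0x19B8 = 6584.

6584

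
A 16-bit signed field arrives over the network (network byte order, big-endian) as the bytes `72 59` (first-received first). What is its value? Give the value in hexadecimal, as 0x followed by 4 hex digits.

0x7259

In big-endian order the high byte comes first in memory.
The bytes are already most-significant first: 0x7259.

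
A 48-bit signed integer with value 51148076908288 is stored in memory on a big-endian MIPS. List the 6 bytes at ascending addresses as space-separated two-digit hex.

51148076908288 in hexadecimal, padded to 48 bits, is 0x2E84D6F47F00.
Split into bytes (most-significant first): 2E 84 D6 F4 7F 00.
Big-endian stores the most-significant byte at the lowest address.
So the memory order matches the most-significant-first order: 2E 84 D6 F4 7F 00.

2E 84 D6 F4 7F 00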